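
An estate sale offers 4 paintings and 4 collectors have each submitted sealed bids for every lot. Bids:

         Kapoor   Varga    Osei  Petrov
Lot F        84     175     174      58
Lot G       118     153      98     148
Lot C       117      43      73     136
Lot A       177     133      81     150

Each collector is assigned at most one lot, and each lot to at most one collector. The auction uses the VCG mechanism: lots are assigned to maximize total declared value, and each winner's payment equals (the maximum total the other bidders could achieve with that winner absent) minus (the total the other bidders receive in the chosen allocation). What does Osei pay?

Osei pays $34.

Efficient allocation: Kapoor→Lot A ($177), Varga→Lot G ($153), Osei→Lot F ($174), Petrov→Lot C ($136); total welfare W = $640.
Osei receives Lot F at value $174, so the others get W − 174 = $466.
Without Osei: best allocation of the remaining 3 bidders over all 4 lots is Kapoor→Lot A ($177), Varga→Lot F ($175), Petrov→Lot G ($148), total $500.
VCG payment = (others' best without Osei) − (others' welfare with Osei) = 500 − 466 = $34.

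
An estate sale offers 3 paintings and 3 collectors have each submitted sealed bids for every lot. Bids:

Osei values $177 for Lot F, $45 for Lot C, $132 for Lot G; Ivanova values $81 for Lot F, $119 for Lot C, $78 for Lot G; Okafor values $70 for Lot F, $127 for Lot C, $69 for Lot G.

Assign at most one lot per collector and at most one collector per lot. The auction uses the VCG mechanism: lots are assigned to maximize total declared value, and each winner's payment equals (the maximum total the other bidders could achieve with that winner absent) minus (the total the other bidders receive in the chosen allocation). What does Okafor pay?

Okafor pays $41.

Efficient allocation: Osei→Lot F ($177), Ivanova→Lot G ($78), Okafor→Lot C ($127); total welfare W = $382.
Okafor receives Lot C at value $127, so the others get W − 127 = $255.
Without Okafor: best allocation of the remaining 2 bidders over all 3 lots is Osei→Lot F ($177), Ivanova→Lot C ($119), total $296.
VCG payment = (others' best without Okafor) − (others' welfare with Okafor) = 296 − 255 = $41.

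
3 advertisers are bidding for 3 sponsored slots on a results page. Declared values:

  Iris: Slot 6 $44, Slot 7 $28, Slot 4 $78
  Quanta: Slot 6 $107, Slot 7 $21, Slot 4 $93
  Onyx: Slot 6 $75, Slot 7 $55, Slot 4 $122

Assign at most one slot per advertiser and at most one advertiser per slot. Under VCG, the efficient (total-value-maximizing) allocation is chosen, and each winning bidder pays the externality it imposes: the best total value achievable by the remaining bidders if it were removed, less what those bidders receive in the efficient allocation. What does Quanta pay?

Efficient allocation: Iris→Slot 7 ($28), Quanta→Slot 6 ($107), Onyx→Slot 4 ($122); total welfare W = $257.
Quanta receives Slot 6 at value $107, so the others get W − 107 = $150.
Without Quanta: best allocation of the remaining 2 bidders over all 3 slots is Iris→Slot 6 ($44), Onyx→Slot 4 ($122), total $166.
VCG payment = (others' best without Quanta) − (others' welfare with Quanta) = 166 − 150 = $16.

Quanta pays $16.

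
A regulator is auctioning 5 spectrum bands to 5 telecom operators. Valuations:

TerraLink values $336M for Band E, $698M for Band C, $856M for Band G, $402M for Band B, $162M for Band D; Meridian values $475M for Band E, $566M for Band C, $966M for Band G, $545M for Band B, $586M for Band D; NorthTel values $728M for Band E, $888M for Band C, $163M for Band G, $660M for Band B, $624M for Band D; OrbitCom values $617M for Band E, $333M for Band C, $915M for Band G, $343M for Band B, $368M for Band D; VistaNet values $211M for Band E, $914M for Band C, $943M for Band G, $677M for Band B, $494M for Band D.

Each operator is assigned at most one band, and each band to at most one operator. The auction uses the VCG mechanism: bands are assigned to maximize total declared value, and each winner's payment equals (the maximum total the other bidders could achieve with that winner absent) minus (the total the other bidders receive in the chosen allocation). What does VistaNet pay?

Efficient allocation: TerraLink→Band G ($856M), Meridian→Band D ($586M), NorthTel→Band B ($660M), OrbitCom→Band E ($617M), VistaNet→Band C ($914M); total welfare W = $3633M.
VistaNet receives Band C at value $914M, so the others get W − 914 = $2719M.
Without VistaNet: best allocation of the remaining 4 bidders over all 5 bands is TerraLink→Band G ($856M), Meridian→Band D ($586M), NorthTel→Band C ($888M), OrbitCom→Band E ($617M), total $2947M.
VCG payment = (others' best without VistaNet) − (others' welfare with VistaNet) = 2947 − 2719 = $228M.

VistaNet pays $228M.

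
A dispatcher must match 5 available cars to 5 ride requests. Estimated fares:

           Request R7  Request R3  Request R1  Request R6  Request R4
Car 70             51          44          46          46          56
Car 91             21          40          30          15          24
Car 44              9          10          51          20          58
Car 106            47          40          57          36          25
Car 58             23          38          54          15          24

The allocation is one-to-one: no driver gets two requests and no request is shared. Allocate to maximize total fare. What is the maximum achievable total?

Max total: $245

Optimal: Car 70→Request R6 ($46), Car 91→Request R3 ($40), Car 44→Request R4 ($58), Car 106→Request R7 ($47), Car 58→Request R1 ($54) — total 46+40+58+47+54 = $245.
Next-best assignment: Car 70→Request R7, Car 91→Request R3, Car 44→Request R4, Car 106→Request R6, Car 58→Request R1 = $239.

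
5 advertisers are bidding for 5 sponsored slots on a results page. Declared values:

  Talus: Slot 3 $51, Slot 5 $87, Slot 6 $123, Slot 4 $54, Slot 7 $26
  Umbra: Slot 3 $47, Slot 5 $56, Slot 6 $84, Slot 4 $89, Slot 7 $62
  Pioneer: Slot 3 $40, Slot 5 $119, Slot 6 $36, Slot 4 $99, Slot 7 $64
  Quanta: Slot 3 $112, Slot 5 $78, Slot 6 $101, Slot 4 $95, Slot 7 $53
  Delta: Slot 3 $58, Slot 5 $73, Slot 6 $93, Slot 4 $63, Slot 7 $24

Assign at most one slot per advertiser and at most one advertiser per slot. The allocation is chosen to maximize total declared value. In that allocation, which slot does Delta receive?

Optimal: Talus→Slot 6 ($123), Umbra→Slot 7 ($62), Pioneer→Slot 5 ($119), Quanta→Slot 3 ($112), Delta→Slot 4 ($63) — total 123+62+119+112+63 = $479.
Column-greedy (each slot in turn goes to its best remaining advertiser) gives $467, worse by 12.
Swapping Talus↔Pioneer (Talus→Slot 5 $87, Pioneer→Slot 6 $36) loses 119.
Checked against all permutations: $479 is optimal.
Delta's own top slot is Slot 6 ($93), but forcing Delta→Slot 6 and reassigning the rest optimally gives only $453 — worse by 26.

Delta receives Slot 4.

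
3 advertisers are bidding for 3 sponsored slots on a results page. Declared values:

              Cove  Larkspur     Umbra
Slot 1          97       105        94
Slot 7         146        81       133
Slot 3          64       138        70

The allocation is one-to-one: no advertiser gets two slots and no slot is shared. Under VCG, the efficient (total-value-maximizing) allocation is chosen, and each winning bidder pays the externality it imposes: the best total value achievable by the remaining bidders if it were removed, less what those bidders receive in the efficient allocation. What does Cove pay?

Cove pays $39.

Efficient allocation: Cove→Slot 7 ($146), Larkspur→Slot 3 ($138), Umbra→Slot 1 ($94); total welfare W = $378.
Cove receives Slot 7 at value $146, so the others get W − 146 = $232.
Without Cove: best allocation of the remaining 2 bidders over all 3 slots is Larkspur→Slot 3 ($138), Umbra→Slot 7 ($133), total $271.
VCG payment = (others' best without Cove) − (others' welfare with Cove) = 271 − 232 = $39.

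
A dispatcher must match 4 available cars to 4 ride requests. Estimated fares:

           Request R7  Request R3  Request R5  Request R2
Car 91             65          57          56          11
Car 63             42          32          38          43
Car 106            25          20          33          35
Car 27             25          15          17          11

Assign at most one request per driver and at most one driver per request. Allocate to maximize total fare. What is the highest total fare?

Max total: $158

Optimal: Car 91→Request R3 ($57), Car 63→Request R2 ($43), Car 106→Request R5 ($33), Car 27→Request R7 ($25) — total 57+43+33+25 = $158.
Max-entry greedy (repeatedly take the single best remaining cell) gives $156, worse by 2.
Next-best assignment: Car 91→Request R7, Car 63→Request R2, Car 106→Request R5, Car 27→Request R3 = $156.
Swapping Car 91↔Car 63 (Car 91→Request R2 $11, Car 63→Request R3 $32) loses 57.
Checked against all permutations: $158 is optimal.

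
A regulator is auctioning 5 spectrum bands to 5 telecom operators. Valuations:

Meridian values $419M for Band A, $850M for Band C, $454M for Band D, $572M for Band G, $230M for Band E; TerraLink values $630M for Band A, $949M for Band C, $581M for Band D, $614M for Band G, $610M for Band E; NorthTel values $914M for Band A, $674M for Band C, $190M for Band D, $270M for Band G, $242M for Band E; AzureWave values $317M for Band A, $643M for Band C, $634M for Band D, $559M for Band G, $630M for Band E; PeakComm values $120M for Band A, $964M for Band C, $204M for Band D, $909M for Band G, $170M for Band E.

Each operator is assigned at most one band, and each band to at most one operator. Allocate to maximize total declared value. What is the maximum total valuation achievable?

Optimal: Meridian→Band C ($850M), TerraLink→Band E ($610M), NorthTel→Band A ($914M), AzureWave→Band D ($634M), PeakComm→Band G ($909M) — total 850+610+914+634+909 = $3917M.
Row-greedy (each operator in turn takes its best remaining band) gives $2554M, worse by 1363.
Every other assignment is strictly worse.

Max total: $3917M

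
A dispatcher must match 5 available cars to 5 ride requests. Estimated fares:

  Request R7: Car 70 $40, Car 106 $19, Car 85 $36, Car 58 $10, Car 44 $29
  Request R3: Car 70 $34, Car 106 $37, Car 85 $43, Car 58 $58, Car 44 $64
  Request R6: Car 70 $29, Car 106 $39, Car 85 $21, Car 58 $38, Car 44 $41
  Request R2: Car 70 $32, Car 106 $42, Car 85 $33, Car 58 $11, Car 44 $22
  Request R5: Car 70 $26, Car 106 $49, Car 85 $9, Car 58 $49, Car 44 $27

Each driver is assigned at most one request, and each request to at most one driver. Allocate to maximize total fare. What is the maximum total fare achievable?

This is a one-to-one assignment (maximum-weight bipartite matching).
Optimal: Car 70→Request R7 ($40), Car 106→Request R6 ($39), Car 85→Request R2 ($33), Car 58→Request R5 ($49), Car 44→Request R3 ($64) — total 40+39+33+49+64 = $225.
Row-greedy (each driver in turn takes its best remaining request) gives $192, worse by 33.
Swapping Car 70↔Car 85 (Car 70→Request R2 $32, Car 85→Request R7 $36) loses 5.

Maximum total: $225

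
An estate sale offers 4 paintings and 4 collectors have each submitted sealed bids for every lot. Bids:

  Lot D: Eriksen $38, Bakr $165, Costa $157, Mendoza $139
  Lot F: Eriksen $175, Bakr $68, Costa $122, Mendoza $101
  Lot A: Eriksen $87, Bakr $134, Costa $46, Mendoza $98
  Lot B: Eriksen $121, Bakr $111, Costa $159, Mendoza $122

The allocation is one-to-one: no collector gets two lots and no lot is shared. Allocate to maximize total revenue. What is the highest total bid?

Maximum total: $607

Optimal: Eriksen→Lot F ($175), Bakr→Lot A ($134), Costa→Lot B ($159), Mendoza→Lot D ($139) — total 175+134+159+139 = $607.
Max-entry greedy (repeatedly take the single best remaining cell) gives $597, worse by 10.
Swapping Costa↔Eriksen (Costa→Lot F $122, Eriksen→Lot B $121) loses 91.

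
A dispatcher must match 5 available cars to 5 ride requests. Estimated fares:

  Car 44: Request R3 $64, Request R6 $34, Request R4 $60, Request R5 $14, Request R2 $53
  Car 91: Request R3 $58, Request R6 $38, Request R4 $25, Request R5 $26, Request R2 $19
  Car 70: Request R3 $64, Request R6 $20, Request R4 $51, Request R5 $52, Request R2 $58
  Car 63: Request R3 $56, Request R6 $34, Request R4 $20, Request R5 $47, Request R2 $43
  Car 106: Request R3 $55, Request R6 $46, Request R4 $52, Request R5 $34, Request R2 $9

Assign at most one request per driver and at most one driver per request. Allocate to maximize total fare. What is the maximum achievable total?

Maximum total: $269

Optimal: Car 44→Request R4 ($60), Car 91→Request R3 ($58), Car 70→Request R2 ($58), Car 63→Request R5 ($47), Car 106→Request R6 ($46) — total 60+58+58+47+46 = $269.
Column-greedy (each request in turn goes to its best remaining driver) gives $227, worse by 42.
Next-best assignment: Car 44→Request R3, Car 91→Request R6, Car 70→Request R2, Car 63→Request R5, Car 106→Request R4 = $259.
No other one-to-one assignment exceeds $269.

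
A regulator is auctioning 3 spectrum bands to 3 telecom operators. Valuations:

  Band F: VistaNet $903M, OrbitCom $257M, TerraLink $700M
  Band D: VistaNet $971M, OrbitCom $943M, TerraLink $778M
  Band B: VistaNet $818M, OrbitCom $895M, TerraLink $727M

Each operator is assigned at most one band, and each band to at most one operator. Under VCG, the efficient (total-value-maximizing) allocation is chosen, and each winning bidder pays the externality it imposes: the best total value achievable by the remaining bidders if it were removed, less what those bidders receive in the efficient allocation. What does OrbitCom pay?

OrbitCom pays $17M.

Efficient allocation: VistaNet→Band F ($903M), OrbitCom→Band B ($895M), TerraLink→Band D ($778M); total welfare W = $2576M.
OrbitCom receives Band B at value $895M, so the others get W − 895 = $1681M.
Without OrbitCom: best allocation of the remaining 2 bidders over all 3 bands is VistaNet→Band D ($971M), TerraLink→Band B ($727M), total $1698M.
VCG payment = (others' best without OrbitCom) − (others' welfare with OrbitCom) = 1698 − 1681 = $17M.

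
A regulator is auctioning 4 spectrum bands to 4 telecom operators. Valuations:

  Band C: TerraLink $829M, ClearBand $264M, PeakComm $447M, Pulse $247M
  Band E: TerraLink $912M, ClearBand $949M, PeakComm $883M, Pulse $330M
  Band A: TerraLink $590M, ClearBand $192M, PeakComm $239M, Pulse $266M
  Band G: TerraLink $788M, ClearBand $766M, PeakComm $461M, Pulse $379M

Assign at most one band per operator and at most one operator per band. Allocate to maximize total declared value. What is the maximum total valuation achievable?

Maximum total: $2744M

This is the linear assignment problem.
Optimal: TerraLink→Band C ($829M), ClearBand→Band G ($766M), PeakComm→Band E ($883M), Pulse→Band A ($266M) — total 829+766+883+266 = $2744M.
Max-entry greedy (repeatedly take the single best remaining cell) gives $2505M, worse by 239.
Swapping Pulse↔TerraLink (Pulse→Band C $247M, TerraLink→Band A $590M) loses 258.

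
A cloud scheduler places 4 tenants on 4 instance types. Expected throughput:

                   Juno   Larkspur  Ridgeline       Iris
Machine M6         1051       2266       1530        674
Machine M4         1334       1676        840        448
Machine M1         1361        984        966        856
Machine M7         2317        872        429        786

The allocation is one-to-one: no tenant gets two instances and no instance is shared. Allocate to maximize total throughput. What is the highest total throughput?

Optimal: Juno→Machine M7 (2317 ops/s), Larkspur→Machine M4 (1676 ops/s), Ridgeline→Machine M6 (1530 ops/s), Iris→Machine M1 (856 ops/s) — total 2317+1676+1530+856 = 6379 ops/s.
Max-entry greedy (repeatedly take the single best remaining cell) gives 5997 ops/s, worse by 382.
Next-best assignment: Juno→Machine M7, Larkspur→Machine M6, Ridgeline→Machine M4, Iris→Machine M1 = 6279 ops/s.
No other one-to-one assignment exceeds 6379 ops/s.

Maximum total: 6379 ops/s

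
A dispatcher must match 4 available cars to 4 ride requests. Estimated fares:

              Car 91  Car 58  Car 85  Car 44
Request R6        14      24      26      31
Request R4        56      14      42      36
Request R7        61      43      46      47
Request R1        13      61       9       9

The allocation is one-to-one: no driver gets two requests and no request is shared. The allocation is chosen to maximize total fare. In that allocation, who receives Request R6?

Car 44 receives Request R6.

This is the linear assignment problem.
Optimal: Car 91→Request R7 ($61), Car 58→Request R1 ($61), Car 85→Request R4 ($42), Car 44→Request R6 ($31) — total 61+61+42+31 = $195.
Next-best assignment: Car 91→Request R4, Car 58→Request R1, Car 85→Request R7, Car 44→Request R6 = $194.
Car 44's own top request is Request R7 ($47), but forcing Car 44→Request R7 and reassigning the rest optimally gives only $190 — worse by 5.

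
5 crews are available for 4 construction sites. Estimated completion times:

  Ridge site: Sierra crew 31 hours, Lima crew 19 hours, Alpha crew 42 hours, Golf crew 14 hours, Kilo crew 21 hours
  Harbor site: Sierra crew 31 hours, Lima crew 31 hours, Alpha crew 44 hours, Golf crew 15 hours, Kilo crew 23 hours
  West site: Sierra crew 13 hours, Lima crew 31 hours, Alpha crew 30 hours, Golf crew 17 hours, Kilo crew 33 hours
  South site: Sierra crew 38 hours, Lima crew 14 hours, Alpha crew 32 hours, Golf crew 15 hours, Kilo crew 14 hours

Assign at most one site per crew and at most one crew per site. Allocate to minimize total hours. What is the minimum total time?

Optimal: Lima crew→Ridge site (19 hours), Golf crew→Harbor site (15 hours), Sierra crew→West site (13 hours), Kilo crew→South site (14 hours) — total 19+15+13+14 = 61 hours.
Min-entry greedy (repeatedly take the single cheapest remaining cell) gives 64 hours, worse by 3.
Next-best assignment: Kilo crew→Ridge site, Golf crew→Harbor site, Sierra crew→West site, Lima crew→South site = 63 hours.
Swapping Golf crew↔Sierra crew (Golf crew→West site 17 hours, Sierra crew→Harbor site 31 hours) adds 20.
Every other assignment is strictly worse.

Minimum total: 61 hours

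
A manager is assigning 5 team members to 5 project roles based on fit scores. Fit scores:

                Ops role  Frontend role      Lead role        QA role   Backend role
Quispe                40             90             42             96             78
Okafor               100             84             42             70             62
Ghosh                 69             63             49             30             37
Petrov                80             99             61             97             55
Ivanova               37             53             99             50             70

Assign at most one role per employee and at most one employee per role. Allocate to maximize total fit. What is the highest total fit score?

This is a one-to-one assignment (maximum-weight bipartite matching).
Optimal: Quispe→Backend role (78 pts), Okafor→Ops role (100 pts), Ghosh→Frontend role (63 pts), Petrov→QA role (97 pts), Ivanova→Lead role (99 pts) — total 78+100+63+97+99 = 437 pts.
Row-greedy (each employee in turn takes its best remaining role) gives 390 pts, worse by 47.
Next-best assignment: Quispe→QA role, Okafor→Ops role, Ghosh→Backend role, Petrov→Frontend role, Ivanova→Lead role = 431 pts.

Maximum total: 437 pts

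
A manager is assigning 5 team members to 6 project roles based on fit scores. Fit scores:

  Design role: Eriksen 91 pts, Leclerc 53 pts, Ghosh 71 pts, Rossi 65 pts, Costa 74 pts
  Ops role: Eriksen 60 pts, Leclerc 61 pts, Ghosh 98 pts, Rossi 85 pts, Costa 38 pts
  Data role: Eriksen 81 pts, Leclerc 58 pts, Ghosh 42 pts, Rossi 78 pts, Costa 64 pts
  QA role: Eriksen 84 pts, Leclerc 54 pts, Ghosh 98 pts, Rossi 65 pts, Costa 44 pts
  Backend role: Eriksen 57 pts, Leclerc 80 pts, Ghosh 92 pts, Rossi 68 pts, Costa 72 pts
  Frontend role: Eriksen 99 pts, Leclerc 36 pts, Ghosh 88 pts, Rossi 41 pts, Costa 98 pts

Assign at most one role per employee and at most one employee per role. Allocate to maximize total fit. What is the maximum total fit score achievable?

Optimal: Eriksen→Design role (91 pts), Leclerc→Backend role (80 pts), Ghosh→QA role (98 pts), Rossi→Ops role (85 pts), Costa→Frontend role (98 pts) — total 91+80+98+85+98 = 452 pts.
Column-greedy (each role in turn goes to its best remaining employee) gives 393 pts, worse by 59.
Next-best assignment: Eriksen→Design role, Leclerc→Backend role, Ghosh→Ops role, Rossi→Data role, Costa→Frontend role = 445 pts.
Swapping Ghosh↔Eriksen (Ghosh→Design role 71 pts, Eriksen→QA role 84 pts) loses 34.

Max total: 452 pts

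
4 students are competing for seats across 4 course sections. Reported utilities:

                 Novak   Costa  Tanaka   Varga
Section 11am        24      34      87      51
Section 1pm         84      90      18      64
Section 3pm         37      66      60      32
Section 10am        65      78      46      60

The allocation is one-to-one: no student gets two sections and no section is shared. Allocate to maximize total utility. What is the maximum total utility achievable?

Maximum total: 297 points

Optimal: Novak→Section 1pm (84 points), Costa→Section 3pm (66 points), Tanaka→Section 11am (87 points), Varga→Section 10am (60 points) — total 84+66+87+60 = 297 points.
Row-greedy (each student in turn takes its best remaining section) gives 281 points, worse by 16.
No other one-to-one assignment exceeds 297 points.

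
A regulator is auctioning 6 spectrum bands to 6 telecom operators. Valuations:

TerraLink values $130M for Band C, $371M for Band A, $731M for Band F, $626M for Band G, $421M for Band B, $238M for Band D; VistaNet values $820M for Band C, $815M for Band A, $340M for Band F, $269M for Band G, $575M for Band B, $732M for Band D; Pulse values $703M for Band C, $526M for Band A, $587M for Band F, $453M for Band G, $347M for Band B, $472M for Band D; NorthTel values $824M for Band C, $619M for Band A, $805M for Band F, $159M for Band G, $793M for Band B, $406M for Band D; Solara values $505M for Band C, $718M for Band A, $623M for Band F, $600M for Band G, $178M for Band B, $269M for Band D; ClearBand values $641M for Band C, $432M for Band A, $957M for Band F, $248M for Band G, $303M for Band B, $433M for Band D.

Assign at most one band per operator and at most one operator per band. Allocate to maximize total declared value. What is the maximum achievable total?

Optimal: TerraLink→Band G ($626M), VistaNet→Band D ($732M), Pulse→Band C ($703M), NorthTel→Band B ($793M), Solara→Band A ($718M), ClearBand→Band F ($957M) — total 626+732+703+793+718+957 = $4529M.
Max-entry greedy (repeatedly take the single best remaining cell) gives $3872M, worse by 657.
Swapping ClearBand↔Solara (ClearBand→Band A $432M, Solara→Band F $623M) loses 620.
Every other assignment is strictly worse.

Max total: $4529M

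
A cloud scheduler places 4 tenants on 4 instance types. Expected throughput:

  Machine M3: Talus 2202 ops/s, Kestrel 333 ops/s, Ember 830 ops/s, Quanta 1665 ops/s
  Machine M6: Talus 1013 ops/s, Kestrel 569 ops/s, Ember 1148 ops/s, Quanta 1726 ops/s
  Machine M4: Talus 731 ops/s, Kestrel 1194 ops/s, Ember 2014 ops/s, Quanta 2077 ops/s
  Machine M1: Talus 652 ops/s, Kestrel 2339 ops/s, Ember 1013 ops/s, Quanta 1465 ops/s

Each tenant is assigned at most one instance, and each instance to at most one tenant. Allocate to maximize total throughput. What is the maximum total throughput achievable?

Max total: 8281 ops/s

This is a one-to-one assignment (maximum-weight bipartite matching).
Optimal: Talus→Machine M3 (2202 ops/s), Kestrel→Machine M1 (2339 ops/s), Ember→Machine M4 (2014 ops/s), Quanta→Machine M6 (1726 ops/s) — total 2202+2339+2014+1726 = 8281 ops/s.
Max-entry greedy (repeatedly take the single best remaining cell) gives 7766 ops/s, worse by 515.
Swapping Ember↔Quanta (Ember→Machine M6 1148 ops/s, Quanta→Machine M4 2077 ops/s) loses 515.
No other one-to-one assignment exceeds 8281 ops/s.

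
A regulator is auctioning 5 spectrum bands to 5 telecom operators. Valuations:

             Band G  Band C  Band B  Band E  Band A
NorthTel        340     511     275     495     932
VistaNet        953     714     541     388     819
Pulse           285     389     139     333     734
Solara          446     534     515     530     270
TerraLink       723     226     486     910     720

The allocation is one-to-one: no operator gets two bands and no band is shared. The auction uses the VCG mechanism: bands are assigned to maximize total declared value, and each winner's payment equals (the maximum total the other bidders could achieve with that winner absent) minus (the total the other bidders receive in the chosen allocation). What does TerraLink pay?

Efficient allocation: NorthTel→Band A ($932M), VistaNet→Band G ($953M), Pulse→Band C ($389M), Solara→Band B ($515M), TerraLink→Band E ($910M); total welfare W = $3699M.
TerraLink receives Band E at value $910M, so the others get W − 910 = $2789M.
Without TerraLink: best allocation of the remaining 4 bidders over all 5 bands is NorthTel→Band A ($932M), VistaNet→Band G ($953M), Pulse→Band C ($389M), Solara→Band E ($530M), total $2804M.
VCG payment = (others' best without TerraLink) − (others' welfare with TerraLink) = 2804 − 2789 = $15M.

TerraLink pays $15M.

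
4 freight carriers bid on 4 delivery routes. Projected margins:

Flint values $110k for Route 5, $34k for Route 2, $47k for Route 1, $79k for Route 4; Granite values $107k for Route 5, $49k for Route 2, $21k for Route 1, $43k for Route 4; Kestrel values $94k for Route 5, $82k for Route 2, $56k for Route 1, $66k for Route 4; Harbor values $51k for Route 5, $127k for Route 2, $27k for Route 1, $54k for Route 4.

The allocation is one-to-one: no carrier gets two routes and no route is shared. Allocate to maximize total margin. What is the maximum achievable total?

This is a one-to-one assignment (maximum-weight bipartite matching).
Optimal: Flint→Route 4 ($79k), Granite→Route 5 ($107k), Kestrel→Route 1 ($56k), Harbor→Route 2 ($127k) — total 79+107+56+127 = $369k.
Row-greedy (each carrier in turn takes its best remaining route) gives $252k, worse by 117.
Next-best assignment: Flint→Route 1, Granite→Route 5, Kestrel→Route 4, Harbor→Route 2 = $347k.
Checked against all permutations: $369k is optimal.

Max total: $369k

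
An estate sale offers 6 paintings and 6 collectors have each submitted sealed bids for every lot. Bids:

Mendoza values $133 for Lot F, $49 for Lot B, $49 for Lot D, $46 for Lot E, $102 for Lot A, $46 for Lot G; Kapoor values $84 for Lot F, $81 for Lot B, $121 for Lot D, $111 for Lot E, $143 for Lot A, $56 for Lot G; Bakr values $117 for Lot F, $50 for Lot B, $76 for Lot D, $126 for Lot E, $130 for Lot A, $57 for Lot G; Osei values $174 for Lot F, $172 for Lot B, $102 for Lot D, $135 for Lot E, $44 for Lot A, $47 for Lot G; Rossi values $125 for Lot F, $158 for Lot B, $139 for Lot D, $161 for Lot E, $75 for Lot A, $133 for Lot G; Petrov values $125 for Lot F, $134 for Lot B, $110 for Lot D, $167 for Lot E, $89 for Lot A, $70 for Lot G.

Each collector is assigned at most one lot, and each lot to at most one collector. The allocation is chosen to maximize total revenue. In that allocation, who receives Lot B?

Osei receives Lot B.

Treat this as an assignment problem: match each collector to one lot.
Optimal: Mendoza→Lot F ($133), Kapoor→Lot D ($121), Bakr→Lot A ($130), Osei→Lot B ($172), Rossi→Lot G ($133), Petrov→Lot E ($167) — total 133+121+130+172+133+167 = $856.
Max-entry greedy (repeatedly take the single best remaining cell) gives $764, worse by 92.
Osei's own top lot is Lot F ($174), but forcing Osei→Lot F and reassigning the rest optimally gives only $796 — worse by 60.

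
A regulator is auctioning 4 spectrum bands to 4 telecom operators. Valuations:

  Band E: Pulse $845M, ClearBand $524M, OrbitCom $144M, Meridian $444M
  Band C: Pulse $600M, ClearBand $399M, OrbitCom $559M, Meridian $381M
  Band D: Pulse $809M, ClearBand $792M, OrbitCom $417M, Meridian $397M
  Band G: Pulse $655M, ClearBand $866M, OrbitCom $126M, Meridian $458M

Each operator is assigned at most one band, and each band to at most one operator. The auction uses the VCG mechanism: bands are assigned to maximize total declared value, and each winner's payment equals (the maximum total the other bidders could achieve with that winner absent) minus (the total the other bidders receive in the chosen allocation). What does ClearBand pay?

ClearBand pays $50M.

Efficient allocation: Pulse→Band D ($809M), ClearBand→Band G ($866M), OrbitCom→Band C ($559M), Meridian→Band E ($444M); total welfare W = $2678M.
ClearBand receives Band G at value $866M, so the others get W − 866 = $1812M.
Without ClearBand: best allocation of the remaining 3 bidders over all 4 bands is Pulse→Band E ($845M), OrbitCom→Band C ($559M), Meridian→Band G ($458M), total $1862M.
VCG payment = (others' best without ClearBand) − (others' welfare with ClearBand) = 1862 − 1812 = $50M.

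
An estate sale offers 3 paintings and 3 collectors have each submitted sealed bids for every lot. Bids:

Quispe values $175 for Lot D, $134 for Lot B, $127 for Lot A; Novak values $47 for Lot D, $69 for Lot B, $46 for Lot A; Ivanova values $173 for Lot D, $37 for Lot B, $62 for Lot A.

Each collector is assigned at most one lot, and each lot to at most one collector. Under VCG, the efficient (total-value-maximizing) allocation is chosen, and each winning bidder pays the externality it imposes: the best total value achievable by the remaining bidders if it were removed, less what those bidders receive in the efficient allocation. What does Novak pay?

Novak pays $7.

Efficient allocation: Quispe→Lot A ($127), Novak→Lot B ($69), Ivanova→Lot D ($173); total welfare W = $369.
Novak receives Lot B at value $69, so the others get W − 69 = $300.
Without Novak: best allocation of the remaining 2 bidders over all 3 lots is Quispe→Lot B ($134), Ivanova→Lot D ($173), total $307.
VCG payment = (others' best without Novak) − (others' welfare with Novak) = 307 − 300 = $7.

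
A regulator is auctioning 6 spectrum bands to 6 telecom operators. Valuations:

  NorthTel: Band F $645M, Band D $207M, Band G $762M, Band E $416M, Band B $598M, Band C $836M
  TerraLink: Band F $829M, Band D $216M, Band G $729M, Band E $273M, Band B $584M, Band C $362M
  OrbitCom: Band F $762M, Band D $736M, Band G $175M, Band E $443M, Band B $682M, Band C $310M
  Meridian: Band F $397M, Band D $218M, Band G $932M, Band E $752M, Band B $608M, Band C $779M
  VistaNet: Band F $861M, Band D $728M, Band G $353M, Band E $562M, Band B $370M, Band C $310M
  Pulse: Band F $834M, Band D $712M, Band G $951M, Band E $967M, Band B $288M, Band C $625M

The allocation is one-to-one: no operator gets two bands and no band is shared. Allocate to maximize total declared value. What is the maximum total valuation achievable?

Max total: $4974M

Optimal: NorthTel→Band C ($836M), TerraLink→Band F ($829M), OrbitCom→Band B ($682M), Meridian→Band G ($932M), VistaNet→Band D ($728M), Pulse→Band E ($967M) — total 836+829+682+932+728+967 = $4974M.
Max-entry greedy (repeatedly take the single best remaining cell) gives $4916M, worse by 58.
Swapping VistaNet↔TerraLink (VistaNet→Band F $861M, TerraLink→Band D $216M) loses 480.
Checked against all permutations: $4974M is optimal.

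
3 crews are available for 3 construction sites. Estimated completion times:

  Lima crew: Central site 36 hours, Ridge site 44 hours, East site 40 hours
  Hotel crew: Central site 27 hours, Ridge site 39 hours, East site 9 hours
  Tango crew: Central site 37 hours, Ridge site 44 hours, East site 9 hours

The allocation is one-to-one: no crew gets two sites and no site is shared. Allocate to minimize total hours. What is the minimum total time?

Min total: 80 hours

Optimal: Lima crew→Ridge site (44 hours), Hotel crew→Central site (27 hours), Tango crew→East site (9 hours) — total 44+27+9 = 80 hours.
Min-entry greedy (repeatedly take the single cheapest remaining cell) gives 89 hours, worse by 9.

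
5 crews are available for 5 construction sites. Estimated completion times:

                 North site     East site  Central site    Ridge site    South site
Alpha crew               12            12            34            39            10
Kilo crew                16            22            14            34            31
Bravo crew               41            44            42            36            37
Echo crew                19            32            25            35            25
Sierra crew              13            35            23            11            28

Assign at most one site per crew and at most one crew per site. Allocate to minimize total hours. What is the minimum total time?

Minimum total: 93 hours

Optimal: Alpha crew→East site (12 hours), Kilo crew→Central site (14 hours), Bravo crew→South site (37 hours), Echo crew→North site (19 hours), Sierra crew→Ridge site (11 hours) — total 12+14+37+19+11 = 93 hours.
Row-greedy (each crew in turn takes its cheapest remaining site) gives 114 hours, worse by 21.
Next-best assignment: Alpha crew→South site, Kilo crew→Central site, Bravo crew→East site, Echo crew→North site, Sierra crew→Ridge site = 98 hours.
Swapping Alpha crew↔Kilo crew (Alpha crew→Central site 34 hours, Kilo crew→East site 22 hours) adds 30.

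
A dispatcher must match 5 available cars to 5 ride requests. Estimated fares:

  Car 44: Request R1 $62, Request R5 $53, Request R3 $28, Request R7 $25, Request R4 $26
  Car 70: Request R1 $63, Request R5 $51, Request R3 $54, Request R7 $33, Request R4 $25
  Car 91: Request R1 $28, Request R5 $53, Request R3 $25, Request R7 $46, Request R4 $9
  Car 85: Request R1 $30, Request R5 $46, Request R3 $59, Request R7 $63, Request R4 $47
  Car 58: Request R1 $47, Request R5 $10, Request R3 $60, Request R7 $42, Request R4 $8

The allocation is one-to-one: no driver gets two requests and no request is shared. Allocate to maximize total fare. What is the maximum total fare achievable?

This is the linear assignment problem.
Optimal: Car 44→Request R5 ($53), Car 70→Request R1 ($63), Car 91→Request R7 ($46), Car 85→Request R4 ($47), Car 58→Request R3 ($60) — total 53+63+46+47+60 = $269.
Row-greedy (each driver in turn takes its best remaining request) gives $240, worse by 29.
Checked against all permutations: $269 is optimal.

Max total: $269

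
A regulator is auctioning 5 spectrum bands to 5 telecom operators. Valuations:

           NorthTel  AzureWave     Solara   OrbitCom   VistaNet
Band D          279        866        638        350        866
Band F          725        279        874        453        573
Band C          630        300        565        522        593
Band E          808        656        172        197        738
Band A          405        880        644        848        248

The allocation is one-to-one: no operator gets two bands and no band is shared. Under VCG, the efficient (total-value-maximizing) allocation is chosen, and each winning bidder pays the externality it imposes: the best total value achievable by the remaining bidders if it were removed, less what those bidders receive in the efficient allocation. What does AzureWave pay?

AzureWave pays $273M.

Efficient allocation: NorthTel→Band E ($808M), AzureWave→Band D ($866M), Solara→Band F ($874M), OrbitCom→Band A ($848M), VistaNet→Band C ($593M); total welfare W = $3989M.
AzureWave receives Band D at value $866M, so the others get W − 866 = $3123M.
Without AzureWave: best allocation of the remaining 4 bidders over all 5 bands is NorthTel→Band E ($808M), Solara→Band F ($874M), OrbitCom→Band A ($848M), VistaNet→Band D ($866M), total $3396M.
VCG payment = (others' best without AzureWave) − (others' welfare with AzureWave) = 3396 − 3123 = $273M.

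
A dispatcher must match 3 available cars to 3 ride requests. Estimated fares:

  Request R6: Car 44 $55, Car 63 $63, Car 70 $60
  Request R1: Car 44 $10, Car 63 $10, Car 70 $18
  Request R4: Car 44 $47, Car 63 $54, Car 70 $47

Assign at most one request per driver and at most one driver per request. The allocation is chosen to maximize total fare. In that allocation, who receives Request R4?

Optimal: Car 44→Request R4 ($47), Car 63→Request R6 ($63), Car 70→Request R1 ($18) — total 47+63+18 = $128.
Row-greedy (each driver in turn takes its best remaining request) gives $127, worse by 1.
Swapping Car 70↔Car 63 (Car 70→Request R6 $60, Car 63→Request R1 $10) loses 11.
Checked against all permutations: $128 is optimal.
Car 44's own top request is Request R6 ($55), but forcing Car 44→Request R6 and reassigning the rest optimally gives only $127 — worse by 1.

Car 44 receives Request R4.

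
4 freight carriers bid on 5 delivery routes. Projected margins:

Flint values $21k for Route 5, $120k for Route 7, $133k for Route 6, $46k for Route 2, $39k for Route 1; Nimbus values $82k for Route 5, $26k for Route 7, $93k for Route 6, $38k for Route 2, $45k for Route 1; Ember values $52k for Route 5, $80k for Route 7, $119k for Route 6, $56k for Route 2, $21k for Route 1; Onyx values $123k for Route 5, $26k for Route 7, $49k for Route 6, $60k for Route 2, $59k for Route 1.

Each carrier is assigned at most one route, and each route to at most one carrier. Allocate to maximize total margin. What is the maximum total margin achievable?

This is the linear assignment problem.
Optimal: Flint→Route 7 ($120k), Nimbus→Route 1 ($45k), Ember→Route 6 ($119k), Onyx→Route 5 ($123k) — total 120+45+119+123 = $407k.
Every other assignment is strictly worse.

Max total: $407k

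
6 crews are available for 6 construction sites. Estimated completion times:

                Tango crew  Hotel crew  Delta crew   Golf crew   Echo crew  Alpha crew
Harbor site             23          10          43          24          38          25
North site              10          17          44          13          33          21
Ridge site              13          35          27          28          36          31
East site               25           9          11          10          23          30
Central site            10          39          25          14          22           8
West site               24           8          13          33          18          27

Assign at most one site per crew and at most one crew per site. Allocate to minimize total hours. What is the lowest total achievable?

This is the linear assignment problem.
Optimal: Tango crew→Ridge site (13 hours), Hotel crew→Harbor site (10 hours), Delta crew→East site (11 hours), Golf crew→North site (13 hours), Echo crew→West site (18 hours), Alpha crew→Central site (8 hours) — total 13+10+11+13+18+8 = 73 hours.
Next-best assignment: Tango crew→Ridge site, Hotel crew→Harbor site, Delta crew→West site, Golf crew→North site, Echo crew→East site, Alpha crew→Central site = 80 hours.

Min total: 73 hours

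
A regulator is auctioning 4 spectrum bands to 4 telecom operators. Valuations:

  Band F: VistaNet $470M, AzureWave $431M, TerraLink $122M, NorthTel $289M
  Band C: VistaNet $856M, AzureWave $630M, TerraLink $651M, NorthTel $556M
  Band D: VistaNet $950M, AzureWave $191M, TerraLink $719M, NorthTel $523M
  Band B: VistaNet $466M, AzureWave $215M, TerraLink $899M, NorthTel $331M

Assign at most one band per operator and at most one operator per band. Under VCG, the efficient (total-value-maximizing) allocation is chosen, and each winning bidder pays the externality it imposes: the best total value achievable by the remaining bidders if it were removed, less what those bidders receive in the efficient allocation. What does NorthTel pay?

NorthTel pays $199M.

Efficient allocation: VistaNet→Band D ($950M), AzureWave→Band F ($431M), TerraLink→Band B ($899M), NorthTel→Band C ($556M); total welfare W = $2836M.
NorthTel receives Band C at value $556M, so the others get W − 556 = $2280M.
Without NorthTel: best allocation of the remaining 3 bidders over all 4 bands is VistaNet→Band D ($950M), AzureWave→Band C ($630M), TerraLink→Band B ($899M), total $2479M.
VCG payment = (others' best without NorthTel) − (others' welfare with NorthTel) = 2479 − 2280 = $199M.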